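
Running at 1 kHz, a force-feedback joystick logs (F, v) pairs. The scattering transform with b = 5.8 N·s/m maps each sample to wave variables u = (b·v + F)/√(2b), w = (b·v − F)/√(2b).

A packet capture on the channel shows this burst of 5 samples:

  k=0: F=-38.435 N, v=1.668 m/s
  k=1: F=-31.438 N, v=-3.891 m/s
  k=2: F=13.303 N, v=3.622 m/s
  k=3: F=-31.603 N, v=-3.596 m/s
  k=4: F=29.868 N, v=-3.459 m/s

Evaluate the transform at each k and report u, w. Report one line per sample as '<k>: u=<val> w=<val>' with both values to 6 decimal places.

0: u=-8.444403 w=14.125406
1: u=-15.856649 w=2.604380
2: u=10.073939 w=2.262148
3: u=-15.402728 w=3.155193
4: u=2.879082 w=-14.660012

k=0: b·v=5.8×1.668=9.674400; √(2b)=3.405877; u=(9.674400+(-38.435))/3.405877=-8.444403, w=(9.674400−(-38.435))/3.405877=14.125406
k=1: b·v=5.8×(-3.891)=-22.567800; √(2b)=3.405877; u=(-22.567800+(-31.438))/3.405877=-15.856649, w=(-22.567800−(-31.438))/3.405877=2.604380
k=2: b·v=5.8×3.622=21.007600; √(2b)=3.405877; u=(21.007600+13.303)/3.405877=10.073939, w=(21.007600−13.303)/3.405877=2.262148
k=3: b·v=5.8×(-3.596)=-20.856800; √(2b)=3.405877; u=(-20.856800+(-31.603))/3.405877=-15.402728, w=(-20.856800−(-31.603))/3.405877=3.155193
k=4: b·v=5.8×(-3.459)=-20.062200; √(2b)=3.405877; u=(-20.062200+29.868)/3.405877=2.879082, w=(-20.062200−29.868)/3.405877=-14.660012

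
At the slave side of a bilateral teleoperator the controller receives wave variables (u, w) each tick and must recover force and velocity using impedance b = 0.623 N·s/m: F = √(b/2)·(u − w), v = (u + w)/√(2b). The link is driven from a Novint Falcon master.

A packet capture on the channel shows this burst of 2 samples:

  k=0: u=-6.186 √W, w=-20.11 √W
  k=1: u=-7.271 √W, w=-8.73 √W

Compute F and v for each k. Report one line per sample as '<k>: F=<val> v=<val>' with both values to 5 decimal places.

k=0: u−w=13.92400, u+w=-26.29600; √(b/2)=0.55812, √(2b)=1.11624; F=0.55812×13.924=7.77129, v=-26.29600/1.11624=-23.55758
k=1: u−w=1.45900, u+w=-16.00100; √(b/2)=0.55812, √(2b)=1.11624; F=0.55812×1.459=0.81430, v=-16.00100/1.11624=-14.33468

0: F=7.77129 v=-23.55758
1: F=0.81430 v=-14.33468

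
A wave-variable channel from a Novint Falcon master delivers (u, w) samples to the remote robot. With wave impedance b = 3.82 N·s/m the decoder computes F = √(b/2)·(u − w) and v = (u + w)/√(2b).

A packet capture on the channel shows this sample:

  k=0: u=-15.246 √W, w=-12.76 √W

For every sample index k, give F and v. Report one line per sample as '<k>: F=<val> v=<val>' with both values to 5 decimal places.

0: F=-3.43572 v=-10.13222

k=0: u−w=-2.48600, u+w=-28.00600; √(b/2)=1.38203, √(2b)=2.76405; F=1.38203×(-2.486)=-3.43572, v=-28.00600/2.76405=-10.13222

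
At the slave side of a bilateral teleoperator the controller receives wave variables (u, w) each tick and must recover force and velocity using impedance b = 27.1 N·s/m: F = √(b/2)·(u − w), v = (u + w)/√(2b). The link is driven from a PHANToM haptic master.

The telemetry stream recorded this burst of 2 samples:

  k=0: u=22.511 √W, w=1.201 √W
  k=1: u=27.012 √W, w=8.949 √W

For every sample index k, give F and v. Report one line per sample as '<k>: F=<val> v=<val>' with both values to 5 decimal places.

0: F=78.44280 v=3.22084
1: F=66.49049 v=4.88463

k=0: u−w=21.31000, u+w=23.71200; √(b/2)=3.68103, √(2b)=7.36206; F=3.68103×21.31=78.44280, v=23.71200/7.36206=3.22084
k=1: u−w=18.06300, u+w=35.96100; √(b/2)=3.68103, √(2b)=7.36206; F=3.68103×18.063=66.49049, v=35.96100/7.36206=4.88463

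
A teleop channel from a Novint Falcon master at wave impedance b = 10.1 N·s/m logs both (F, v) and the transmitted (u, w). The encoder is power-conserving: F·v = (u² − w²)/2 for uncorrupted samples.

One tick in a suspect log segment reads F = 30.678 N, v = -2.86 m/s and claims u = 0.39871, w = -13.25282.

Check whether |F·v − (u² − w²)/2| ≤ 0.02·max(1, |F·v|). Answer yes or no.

yes

F·v = 30.678×(-2.86) = -87.73908 W.
(u² − w²)/2 = (0.15897 − 175.63724)/2 = -87.73913 W.
|Δ| = 0.00005;  2% of max(1, |F·v|) = 1.75478.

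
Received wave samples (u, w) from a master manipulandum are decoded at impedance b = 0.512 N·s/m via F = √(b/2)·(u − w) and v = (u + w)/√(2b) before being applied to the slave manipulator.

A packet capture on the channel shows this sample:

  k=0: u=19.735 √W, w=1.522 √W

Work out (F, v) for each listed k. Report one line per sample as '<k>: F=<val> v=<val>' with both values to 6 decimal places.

k=0: u−w=18.213000, u+w=21.257000; √(b/2)=0.505964, √(2b)=1.011929; F=0.505964×18.213=9.215130, v=21.257000/1.011929=21.006418

0: F=9.215130 v=21.006418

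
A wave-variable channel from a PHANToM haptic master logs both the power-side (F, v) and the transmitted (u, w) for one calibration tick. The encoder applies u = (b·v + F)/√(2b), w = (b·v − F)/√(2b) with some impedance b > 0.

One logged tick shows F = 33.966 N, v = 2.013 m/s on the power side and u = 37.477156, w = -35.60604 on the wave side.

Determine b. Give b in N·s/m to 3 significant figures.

u + w = 1.871116;  u + w = √(2b)·v, so √(2b) = 1.871116/2.013 = 0.929516.
b = (√(2b))²/2 = 0.864000/2 = 0.432000.
(Check via u − w = 2F/√(2b): u − w = 73.083196, 2F/√(2b) = 73.083185.)

b = 0.432 N·s/m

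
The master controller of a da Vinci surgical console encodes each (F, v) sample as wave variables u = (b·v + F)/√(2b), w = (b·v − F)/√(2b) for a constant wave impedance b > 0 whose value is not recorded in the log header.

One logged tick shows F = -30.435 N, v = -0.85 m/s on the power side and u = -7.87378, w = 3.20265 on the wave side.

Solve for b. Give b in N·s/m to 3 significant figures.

u + w = -4.67113;  u + w = √(2b)·v, so √(2b) = -4.67113/(-0.85) = 5.49545.
b = (√(2b))²/2 = 30.19994/2 = 15.09997.
(Check via u − w = 2F/√(2b): u − w = -11.07643, 2F/√(2b) = -11.07644.)

b = 15.1 N·s/m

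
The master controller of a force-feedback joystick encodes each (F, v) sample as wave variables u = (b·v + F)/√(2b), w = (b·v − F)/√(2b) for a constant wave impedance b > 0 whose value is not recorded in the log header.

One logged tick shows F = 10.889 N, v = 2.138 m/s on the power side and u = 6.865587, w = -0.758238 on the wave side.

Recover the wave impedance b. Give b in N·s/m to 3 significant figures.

b = 4.08 N·s/m

u + w = 6.107349;  u + w = √(2b)·v, so √(2b) = 6.107349/2.138 = 2.856571.
b = (√(2b))²/2 = 8.159998/2 = 4.079999.
(Check via u − w = 2F/√(2b): u − w = 7.623825, 2F/√(2b) = 7.623826.)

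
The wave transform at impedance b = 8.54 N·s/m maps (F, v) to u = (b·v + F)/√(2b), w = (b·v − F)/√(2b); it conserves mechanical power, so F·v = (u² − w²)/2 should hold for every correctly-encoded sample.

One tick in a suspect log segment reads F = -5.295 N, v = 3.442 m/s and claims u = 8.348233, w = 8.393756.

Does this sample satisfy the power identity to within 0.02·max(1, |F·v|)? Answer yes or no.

F·v = (-5.295)×3.442 = -18.225390 W.
(u² − w²)/2 = (69.692994 − 70.455140)/2 = -0.381073 W.
|Δ| = 17.844317;  2% of max(1, |F·v|) = 0.364508.

no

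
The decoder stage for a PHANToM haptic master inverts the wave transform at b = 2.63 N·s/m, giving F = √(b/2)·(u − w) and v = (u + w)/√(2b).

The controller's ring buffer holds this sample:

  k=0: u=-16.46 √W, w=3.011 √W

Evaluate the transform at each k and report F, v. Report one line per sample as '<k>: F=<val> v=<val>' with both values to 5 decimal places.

0: F=-22.32807 v=-5.86404

k=0: u−w=-19.47100, u+w=-13.44900; √(b/2)=1.14673, √(2b)=2.29347; F=1.14673×(-19.471)=-22.32807, v=-13.44900/2.29347=-5.86404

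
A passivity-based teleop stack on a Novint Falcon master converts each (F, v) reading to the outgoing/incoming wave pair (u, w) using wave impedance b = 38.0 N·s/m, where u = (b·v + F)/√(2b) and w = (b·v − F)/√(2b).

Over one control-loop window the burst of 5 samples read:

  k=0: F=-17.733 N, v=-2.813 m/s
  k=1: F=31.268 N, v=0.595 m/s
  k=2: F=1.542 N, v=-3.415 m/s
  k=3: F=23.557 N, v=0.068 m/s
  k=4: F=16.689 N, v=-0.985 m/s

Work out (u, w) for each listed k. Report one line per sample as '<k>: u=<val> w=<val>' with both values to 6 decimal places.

k=0: b·v=38.0×(-2.813)=-106.894000; √(2b)=8.717798; u=(-106.894000+(-17.733))/8.717798=-14.295697, w=(-106.894000−(-17.733))/8.717798=-10.227468
k=1: b·v=38.0×0.595=22.610000; √(2b)=8.717798; u=(22.610000+31.268)/8.717798=6.180230, w=(22.610000−31.268)/8.717798=-0.993141
k=2: b·v=38.0×(-3.415)=-129.770000; √(2b)=8.717798; u=(-129.770000+1.542)/8.717798=-14.708760, w=(-129.770000−1.542)/8.717798=-15.062519
k=3: b·v=38.0×0.068=2.584000; √(2b)=8.717798; u=(2.584000+23.557)/8.717798=2.998578, w=(2.584000−23.557)/8.717798=-2.405768
k=4: b·v=38.0×(-0.985)=-37.430000; √(2b)=8.717798; u=(-37.430000+16.689)/8.717798=-2.379156, w=(-37.430000−16.689)/8.717798=-6.207875

0: u=-14.295697 w=-10.227468
1: u=6.180230 w=-0.993141
2: u=-14.708760 w=-15.062519
3: u=2.998578 w=-2.405768
4: u=-2.379156 w=-6.207875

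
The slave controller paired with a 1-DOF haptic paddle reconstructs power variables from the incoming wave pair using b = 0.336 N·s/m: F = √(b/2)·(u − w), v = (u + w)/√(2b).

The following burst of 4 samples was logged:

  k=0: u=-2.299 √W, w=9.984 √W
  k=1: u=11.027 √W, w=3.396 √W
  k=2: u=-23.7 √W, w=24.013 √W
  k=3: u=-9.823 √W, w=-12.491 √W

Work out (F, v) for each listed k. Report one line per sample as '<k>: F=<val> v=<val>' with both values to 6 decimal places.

0: F=-5.034532 v=9.374740
1: F=3.127779 v=17.594258
2: F=-19.556510 v=0.381821
3: F=1.093555 v=-27.220293

k=0: u−w=-12.283000, u+w=7.685000; √(b/2)=0.409878, √(2b)=0.819756; F=0.409878×(-12.283)=-5.034532, v=7.685000/0.819756=9.374740
k=1: u−w=7.631000, u+w=14.423000; √(b/2)=0.409878, √(2b)=0.819756; F=0.409878×7.631=3.127779, v=14.423000/0.819756=17.594258
k=2: u−w=-47.713000, u+w=0.313000; √(b/2)=0.409878, √(2b)=0.819756; F=0.409878×(-47.713)=-19.556510, v=0.313000/0.819756=0.381821
k=3: u−w=2.668000, u+w=-22.314000; √(b/2)=0.409878, √(2b)=0.819756; F=0.409878×2.668=1.093555, v=-22.314000/0.819756=-27.220293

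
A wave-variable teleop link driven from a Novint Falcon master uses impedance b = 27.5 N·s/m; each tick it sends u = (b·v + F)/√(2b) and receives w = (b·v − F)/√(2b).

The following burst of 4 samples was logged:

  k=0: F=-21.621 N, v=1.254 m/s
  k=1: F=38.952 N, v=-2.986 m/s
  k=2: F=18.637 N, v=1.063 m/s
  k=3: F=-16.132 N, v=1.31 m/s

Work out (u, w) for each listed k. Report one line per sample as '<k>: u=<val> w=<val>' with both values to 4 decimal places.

0: u=1.7346 w=7.5653
1: u=-5.8201 w=-16.3247
2: u=6.4547 w=1.4287
3: u=2.6824 w=7.0328

k=0: b·v=27.5×1.254=34.4850; √(2b)=7.4162; u=(34.4850+(-21.621))/7.4162=1.7346, w=(34.4850−(-21.621))/7.4162=7.5653
k=1: b·v=27.5×(-2.986)=-82.1150; √(2b)=7.4162; u=(-82.1150+38.952)/7.4162=-5.8201, w=(-82.1150−38.952)/7.4162=-16.3247
k=2: b·v=27.5×1.063=29.2325; √(2b)=7.4162; u=(29.2325+18.637)/7.4162=6.4547, w=(29.2325−18.637)/7.4162=1.4287
k=3: b·v=27.5×1.31=36.0250; √(2b)=7.4162; u=(36.0250+(-16.132))/7.4162=2.6824, w=(36.0250−(-16.132))/7.4162=7.0328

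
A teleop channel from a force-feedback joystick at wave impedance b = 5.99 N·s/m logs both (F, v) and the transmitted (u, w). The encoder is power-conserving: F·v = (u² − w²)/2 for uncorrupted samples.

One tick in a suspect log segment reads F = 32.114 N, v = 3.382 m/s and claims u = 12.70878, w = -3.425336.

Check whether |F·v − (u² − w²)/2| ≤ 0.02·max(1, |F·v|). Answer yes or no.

no

F·v = 32.114×3.382 = 108.609548 W.
(u² − w²)/2 = (161.513089 − 11.732927)/2 = 74.890081 W.
|Δ| = 33.719467;  2% of max(1, |F·v|) = 2.172191.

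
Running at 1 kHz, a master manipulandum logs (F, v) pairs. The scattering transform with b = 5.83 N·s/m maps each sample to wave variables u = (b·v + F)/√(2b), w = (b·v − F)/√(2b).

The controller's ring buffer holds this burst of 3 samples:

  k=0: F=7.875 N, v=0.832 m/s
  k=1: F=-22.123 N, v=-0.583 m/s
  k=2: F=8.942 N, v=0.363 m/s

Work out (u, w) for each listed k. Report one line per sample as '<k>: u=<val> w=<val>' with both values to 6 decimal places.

k=0: b·v=5.83×0.832=4.850560; √(2b)=3.414674; u=(4.850560+7.875)/3.414674=3.726727, w=(4.850560−7.875)/3.414674=-0.885718
k=1: b·v=5.83×(-0.583)=-3.398890; √(2b)=3.414674; u=(-3.398890+(-22.123))/3.414674=-7.474180, w=(-3.398890−(-22.123))/3.414674=5.483425
k=2: b·v=5.83×0.363=2.116290; √(2b)=3.414674; u=(2.116290+8.942)/3.414674=3.238461, w=(2.116290−8.942)/3.414674=-1.998934

0: u=3.726727 w=-0.885718
1: u=-7.474180 w=5.483425
2: u=3.238461 w=-1.998934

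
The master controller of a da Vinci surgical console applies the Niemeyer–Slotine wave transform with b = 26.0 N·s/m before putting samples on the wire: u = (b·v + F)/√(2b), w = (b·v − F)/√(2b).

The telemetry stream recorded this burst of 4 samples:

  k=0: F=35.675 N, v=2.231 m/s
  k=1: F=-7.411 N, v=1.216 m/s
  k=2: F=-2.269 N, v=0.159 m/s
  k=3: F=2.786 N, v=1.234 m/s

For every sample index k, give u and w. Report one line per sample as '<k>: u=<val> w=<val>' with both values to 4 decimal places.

0: u=12.9912 w=3.0968
1: u=3.3566 w=5.4121
2: u=0.2586 w=0.8879
3: u=4.8356 w=4.0629

k=0: b·v=26.0×2.231=58.0060; √(2b)=7.2111; u=(58.0060+35.675)/7.2111=12.9912, w=(58.0060−35.675)/7.2111=3.0968
k=1: b·v=26.0×1.216=31.6160; √(2b)=7.2111; u=(31.6160+(-7.411))/7.2111=3.3566, w=(31.6160−(-7.411))/7.2111=5.4121
k=2: b·v=26.0×0.159=4.1340; √(2b)=7.2111; u=(4.1340+(-2.269))/7.2111=0.2586, w=(4.1340−(-2.269))/7.2111=0.8879
k=3: b·v=26.0×1.234=32.0840; √(2b)=7.2111; u=(32.0840+2.786)/7.2111=4.8356, w=(32.0840−2.786)/7.2111=4.0629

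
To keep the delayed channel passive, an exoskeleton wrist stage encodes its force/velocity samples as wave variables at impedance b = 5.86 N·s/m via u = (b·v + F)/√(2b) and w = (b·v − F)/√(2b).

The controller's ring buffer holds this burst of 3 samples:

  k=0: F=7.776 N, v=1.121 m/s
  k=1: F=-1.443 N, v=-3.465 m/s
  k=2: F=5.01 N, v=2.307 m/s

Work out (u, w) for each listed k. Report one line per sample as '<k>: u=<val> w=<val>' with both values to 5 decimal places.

0: u=4.19024 w=-0.35255
1: u=-6.35263 w=-5.50962
2: u=5.41238 w=2.48551

k=0: b·v=5.86×1.121=6.56906; √(2b)=3.42345; u=(6.56906+7.776)/3.42345=4.19024, w=(6.56906−7.776)/3.42345=-0.35255
k=1: b·v=5.86×(-3.465)=-20.30490; √(2b)=3.42345; u=(-20.30490+(-1.443))/3.42345=-6.35263, w=(-20.30490−(-1.443))/3.42345=-5.50962
k=2: b·v=5.86×2.307=13.51902; √(2b)=3.42345; u=(13.51902+5.01)/3.42345=5.41238, w=(13.51902−5.01)/3.42345=2.48551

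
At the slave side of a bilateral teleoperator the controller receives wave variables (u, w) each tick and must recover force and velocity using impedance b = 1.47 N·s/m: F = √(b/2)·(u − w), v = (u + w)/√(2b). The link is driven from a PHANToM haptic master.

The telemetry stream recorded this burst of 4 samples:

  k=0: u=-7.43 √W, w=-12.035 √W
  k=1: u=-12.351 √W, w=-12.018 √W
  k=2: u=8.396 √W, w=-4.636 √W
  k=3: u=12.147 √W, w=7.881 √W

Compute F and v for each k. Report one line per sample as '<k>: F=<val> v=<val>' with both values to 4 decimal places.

0: F=3.9480 v=-11.3522
1: F=-0.2855 v=-14.2123
2: F=11.1726 v=2.1929
3: F=3.6573 v=11.6806

k=0: u−w=4.6050, u+w=-19.4650; √(b/2)=0.8573, √(2b)=1.7146; F=0.8573×4.605=3.9480, v=-19.4650/1.7146=-11.3522
k=1: u−w=-0.3330, u+w=-24.3690; √(b/2)=0.8573, √(2b)=1.7146; F=0.8573×(-0.333)=-0.2855, v=-24.3690/1.7146=-14.2123
k=2: u−w=13.0320, u+w=3.7600; √(b/2)=0.8573, √(2b)=1.7146; F=0.8573×13.032=11.1726, v=3.7600/1.7146=2.1929
k=3: u−w=4.2660, u+w=20.0280; √(b/2)=0.8573, √(2b)=1.7146; F=0.8573×4.266=3.6573, v=20.0280/1.7146=11.6806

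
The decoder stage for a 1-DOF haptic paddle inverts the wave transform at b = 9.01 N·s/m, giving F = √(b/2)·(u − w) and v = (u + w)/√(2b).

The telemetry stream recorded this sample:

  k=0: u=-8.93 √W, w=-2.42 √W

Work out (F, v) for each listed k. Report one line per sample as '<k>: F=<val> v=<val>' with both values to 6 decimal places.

0: F=-13.817465 v=-2.673736

k=0: u−w=-6.510000, u+w=-11.350000; √(b/2)=2.122499, √(2b)=4.244997; F=2.122499×(-6.51)=-13.817465, v=-11.350000/4.244997=-2.673736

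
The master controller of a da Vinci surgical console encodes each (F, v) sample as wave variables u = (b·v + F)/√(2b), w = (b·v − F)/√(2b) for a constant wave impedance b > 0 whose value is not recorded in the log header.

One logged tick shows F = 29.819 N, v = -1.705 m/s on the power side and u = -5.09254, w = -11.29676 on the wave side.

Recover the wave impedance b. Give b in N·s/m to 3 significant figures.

u + w = -16.38930;  u + w = √(2b)·v, so √(2b) = -16.38930/(-1.705) = 9.61249.
b = (√(2b))²/2 = 92.40002/2 = 46.20001.
(Check via u − w = 2F/√(2b): u − w = 6.20422, 2F/√(2b) = 6.20422.)

b = 46.2 N·s/m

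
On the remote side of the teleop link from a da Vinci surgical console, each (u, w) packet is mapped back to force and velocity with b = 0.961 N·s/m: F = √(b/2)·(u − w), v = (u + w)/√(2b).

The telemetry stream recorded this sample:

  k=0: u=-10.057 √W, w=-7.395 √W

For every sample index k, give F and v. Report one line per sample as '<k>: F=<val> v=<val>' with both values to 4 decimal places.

k=0: u−w=-2.6620, u+w=-17.4520; √(b/2)=0.6932, √(2b)=1.3864; F=0.6932×(-2.662)=-1.8452, v=-17.4520/1.3864=-12.5883

0: F=-1.8452 v=-12.5883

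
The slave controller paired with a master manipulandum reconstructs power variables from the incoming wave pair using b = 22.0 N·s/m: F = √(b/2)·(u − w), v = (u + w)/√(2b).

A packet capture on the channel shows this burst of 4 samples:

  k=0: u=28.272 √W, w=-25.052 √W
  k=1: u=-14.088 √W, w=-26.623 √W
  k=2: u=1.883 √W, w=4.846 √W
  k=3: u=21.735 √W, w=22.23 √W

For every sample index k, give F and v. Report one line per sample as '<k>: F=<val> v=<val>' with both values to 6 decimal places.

k=0: u−w=53.324000, u+w=3.220000; √(b/2)=3.316625, √(2b)=6.633250; F=3.316625×53.324=176.855700, v=3.220000/6.633250=0.485433
k=1: u−w=12.535000, u+w=-40.711000; √(b/2)=3.316625, √(2b)=6.633250; F=3.316625×12.535=41.573892, v=-40.711000/6.633250=-6.137414
k=2: u−w=-2.963000, u+w=6.729000; √(b/2)=3.316625, √(2b)=6.633250; F=3.316625×(-2.963)=-9.827159, v=6.729000/6.633250=1.014435
k=3: u−w=-0.495000, u+w=43.965000; √(b/2)=3.316625, √(2b)=6.633250; F=3.316625×(-0.495)=-1.641729, v=43.965000/6.633250=6.627973

0: F=176.855700 v=0.485433
1: F=41.573892 v=-6.137414
2: F=-9.827159 v=1.014435
3: F=-1.641729 v=6.627973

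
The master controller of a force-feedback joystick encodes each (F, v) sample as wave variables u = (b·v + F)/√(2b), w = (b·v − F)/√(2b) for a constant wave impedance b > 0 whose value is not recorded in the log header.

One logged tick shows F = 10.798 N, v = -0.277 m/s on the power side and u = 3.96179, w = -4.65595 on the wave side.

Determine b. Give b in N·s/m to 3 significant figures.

u + w = -0.6942;  u + w = √(2b)·v, so √(2b) = -0.6942/(-0.277) = 2.5060.
b = (√(2b))²/2 = 6.2800/2 = 3.1400.
(Check via u − w = 2F/√(2b): u − w = 8.6177, 2F/√(2b) = 8.6177.)

b = 3.14 N·s/m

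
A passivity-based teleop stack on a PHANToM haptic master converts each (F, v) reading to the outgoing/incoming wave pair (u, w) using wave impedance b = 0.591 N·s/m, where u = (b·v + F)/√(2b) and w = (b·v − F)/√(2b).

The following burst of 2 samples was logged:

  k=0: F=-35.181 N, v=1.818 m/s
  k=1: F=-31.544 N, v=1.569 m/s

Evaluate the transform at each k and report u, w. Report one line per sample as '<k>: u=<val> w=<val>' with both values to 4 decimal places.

k=0: b·v=0.591×1.818=1.0744; √(2b)=1.0872; u=(1.0744+(-35.181))/1.0872=-31.3711, w=(1.0744−(-35.181))/1.0872=33.3476
k=1: b·v=0.591×1.569=0.9273; √(2b)=1.0872; u=(0.9273+(-31.544))/1.0872=-28.1611, w=(0.9273−(-31.544))/1.0872=29.8669

0: u=-31.3711 w=33.3476
1: u=-28.1611 w=29.8669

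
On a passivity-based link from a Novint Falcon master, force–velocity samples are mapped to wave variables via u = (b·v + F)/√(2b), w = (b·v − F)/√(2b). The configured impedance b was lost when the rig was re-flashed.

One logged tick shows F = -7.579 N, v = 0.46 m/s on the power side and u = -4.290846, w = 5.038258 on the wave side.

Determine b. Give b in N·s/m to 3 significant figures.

b = 1.32 N·s/m

u + w = 0.747412;  u + w = √(2b)·v, so √(2b) = 0.747412/0.46 = 1.624809.
b = (√(2b))²/2 = 2.640003/2 = 1.320002.
(Check via u − w = 2F/√(2b): u − w = -9.329104, 2F/√(2b) = -9.329098.)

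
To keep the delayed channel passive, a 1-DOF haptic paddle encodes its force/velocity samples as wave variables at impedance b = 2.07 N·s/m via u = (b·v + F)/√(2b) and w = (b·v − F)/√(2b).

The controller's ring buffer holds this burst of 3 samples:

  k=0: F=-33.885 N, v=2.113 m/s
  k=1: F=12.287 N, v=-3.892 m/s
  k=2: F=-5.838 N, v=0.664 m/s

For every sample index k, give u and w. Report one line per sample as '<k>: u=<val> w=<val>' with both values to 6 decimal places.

0: u=-14.503909 w=18.803228
1: u=2.079207 w=-9.998255
2: u=-2.193700 w=3.544741

k=0: b·v=2.07×2.113=4.373910; √(2b)=2.034699; u=(4.373910+(-33.885))/2.034699=-14.503909, w=(4.373910−(-33.885))/2.034699=18.803228
k=1: b·v=2.07×(-3.892)=-8.056440; √(2b)=2.034699; u=(-8.056440+12.287)/2.034699=2.079207, w=(-8.056440−12.287)/2.034699=-9.998255
k=2: b·v=2.07×0.664=1.374480; √(2b)=2.034699; u=(1.374480+(-5.838))/2.034699=-2.193700, w=(1.374480−(-5.838))/2.034699=3.544741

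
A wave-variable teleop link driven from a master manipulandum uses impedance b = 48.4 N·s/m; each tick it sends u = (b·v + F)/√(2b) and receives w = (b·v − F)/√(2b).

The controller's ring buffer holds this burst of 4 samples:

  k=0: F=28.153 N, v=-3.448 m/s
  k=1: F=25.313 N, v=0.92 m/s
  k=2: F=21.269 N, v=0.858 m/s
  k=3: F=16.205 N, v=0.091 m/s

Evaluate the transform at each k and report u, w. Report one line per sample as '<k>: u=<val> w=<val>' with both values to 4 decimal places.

0: u=-14.1005 w=-19.8234
1: u=7.0986 w=1.9530
2: u=6.3826 w=2.0590
3: u=2.0947 w=-1.1994

k=0: b·v=48.4×(-3.448)=-166.8832; √(2b)=9.8387; u=(-166.8832+28.153)/9.8387=-14.1005, w=(-166.8832−28.153)/9.8387=-19.8234
k=1: b·v=48.4×0.92=44.5280; √(2b)=9.8387; u=(44.5280+25.313)/9.8387=7.0986, w=(44.5280−25.313)/9.8387=1.9530
k=2: b·v=48.4×0.858=41.5272; √(2b)=9.8387; u=(41.5272+21.269)/9.8387=6.3826, w=(41.5272−21.269)/9.8387=2.0590
k=3: b·v=48.4×0.091=4.4044; √(2b)=9.8387; u=(4.4044+16.205)/9.8387=2.0947, w=(4.4044−16.205)/9.8387=-1.1994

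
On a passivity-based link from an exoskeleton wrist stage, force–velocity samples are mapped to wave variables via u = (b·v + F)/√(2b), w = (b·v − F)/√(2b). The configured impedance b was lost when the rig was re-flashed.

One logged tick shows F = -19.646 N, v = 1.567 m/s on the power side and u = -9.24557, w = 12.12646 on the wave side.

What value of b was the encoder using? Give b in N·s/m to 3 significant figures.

u + w = 2.8809;  u + w = √(2b)·v, so √(2b) = 2.8809/1.567 = 1.8385.
b = (√(2b))²/2 = 3.3800/2 = 1.6900.
(Check via u − w = 2F/√(2b): u − w = -21.3720, 2F/√(2b) = -21.3721.)

b = 1.69 N·s/m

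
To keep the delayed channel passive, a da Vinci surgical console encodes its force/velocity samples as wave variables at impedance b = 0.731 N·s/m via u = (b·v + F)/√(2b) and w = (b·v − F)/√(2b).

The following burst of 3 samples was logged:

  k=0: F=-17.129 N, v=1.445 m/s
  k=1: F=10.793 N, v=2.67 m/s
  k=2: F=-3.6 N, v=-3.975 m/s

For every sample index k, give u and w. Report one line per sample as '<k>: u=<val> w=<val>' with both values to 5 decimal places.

0: u=-13.29276 w=15.03996
1: u=10.54043 w=-7.31205
2: u=-5.38049 w=0.57419

k=0: b·v=0.731×1.445=1.05629; √(2b)=1.20913; u=(1.05629+(-17.129))/1.20913=-13.29276, w=(1.05629−(-17.129))/1.20913=15.03996
k=1: b·v=0.731×2.67=1.95177; √(2b)=1.20913; u=(1.95177+10.793)/1.20913=10.54043, w=(1.95177−10.793)/1.20913=-7.31205
k=2: b·v=0.731×(-3.975)=-2.90572; √(2b)=1.20913; u=(-2.90572+(-3.6))/1.20913=-5.38049, w=(-2.90572−(-3.6))/1.20913=0.57419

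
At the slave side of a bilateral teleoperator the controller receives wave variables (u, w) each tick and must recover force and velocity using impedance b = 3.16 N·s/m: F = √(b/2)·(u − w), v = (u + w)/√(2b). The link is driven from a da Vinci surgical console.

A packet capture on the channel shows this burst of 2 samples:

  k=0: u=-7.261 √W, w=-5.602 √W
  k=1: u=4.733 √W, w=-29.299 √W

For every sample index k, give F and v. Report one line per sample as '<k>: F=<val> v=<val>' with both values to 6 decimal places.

0: F=-2.085331 v=-5.116627
1: F=42.777561 v=-9.771830

k=0: u−w=-1.659000, u+w=-12.863000; √(b/2)=1.256981, √(2b)=2.513961; F=1.256981×(-1.659)=-2.085331, v=-12.863000/2.513961=-5.116627
k=1: u−w=34.032000, u+w=-24.566000; √(b/2)=1.256981, √(2b)=2.513961; F=1.256981×34.032=42.777561, v=-24.566000/2.513961=-9.771830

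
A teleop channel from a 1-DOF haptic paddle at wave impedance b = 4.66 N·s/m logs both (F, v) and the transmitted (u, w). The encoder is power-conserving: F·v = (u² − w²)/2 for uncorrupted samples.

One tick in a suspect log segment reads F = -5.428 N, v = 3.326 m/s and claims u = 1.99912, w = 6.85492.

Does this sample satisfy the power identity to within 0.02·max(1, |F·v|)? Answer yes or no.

F·v = (-5.428)×3.326 = -18.05353 W.
(u² − w²)/2 = (3.99648 − 46.98993)/2 = -21.49672 W.
|Δ| = 3.44320;  2% of max(1, |F·v|) = 0.36107.

no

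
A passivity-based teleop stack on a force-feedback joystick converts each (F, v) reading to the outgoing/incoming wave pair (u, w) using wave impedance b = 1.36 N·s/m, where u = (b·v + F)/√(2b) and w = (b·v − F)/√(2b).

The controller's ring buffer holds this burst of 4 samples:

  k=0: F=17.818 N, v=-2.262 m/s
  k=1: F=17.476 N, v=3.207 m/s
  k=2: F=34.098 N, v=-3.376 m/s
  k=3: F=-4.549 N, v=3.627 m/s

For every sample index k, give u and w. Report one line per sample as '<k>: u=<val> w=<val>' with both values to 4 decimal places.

k=0: b·v=1.36×(-2.262)=-3.0763; √(2b)=1.6492; u=(-3.0763+17.818)/1.6492=8.9385, w=(-3.0763−17.818)/1.6492=-12.6690
k=1: b·v=1.36×3.207=4.3615; √(2b)=1.6492; u=(4.3615+17.476)/1.6492=13.2409, w=(4.3615−17.476)/1.6492=-7.9518
k=2: b·v=1.36×(-3.376)=-4.5914; √(2b)=1.6492; u=(-4.5914+34.098)/1.6492=17.8910, w=(-4.5914−34.098)/1.6492=-23.4589
k=3: b·v=1.36×3.627=4.9327; √(2b)=1.6492; u=(4.9327+(-4.549))/1.6492=0.2327, w=(4.9327−(-4.549))/1.6492=5.7491

0: u=8.9385 w=-12.6690
1: u=13.2409 w=-7.9518
2: u=17.8910 w=-23.4589
3: u=0.2327 w=5.7491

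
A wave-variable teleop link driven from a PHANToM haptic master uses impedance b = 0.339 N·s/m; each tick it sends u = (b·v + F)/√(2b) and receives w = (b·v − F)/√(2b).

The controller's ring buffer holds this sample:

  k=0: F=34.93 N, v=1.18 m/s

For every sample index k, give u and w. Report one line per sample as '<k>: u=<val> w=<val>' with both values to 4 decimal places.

k=0: b·v=0.339×1.18=0.4000; √(2b)=0.8234; u=(0.4000+34.93)/0.8234=42.9071, w=(0.4000−34.93)/0.8234=-41.9355

0: u=42.9071 w=-41.9355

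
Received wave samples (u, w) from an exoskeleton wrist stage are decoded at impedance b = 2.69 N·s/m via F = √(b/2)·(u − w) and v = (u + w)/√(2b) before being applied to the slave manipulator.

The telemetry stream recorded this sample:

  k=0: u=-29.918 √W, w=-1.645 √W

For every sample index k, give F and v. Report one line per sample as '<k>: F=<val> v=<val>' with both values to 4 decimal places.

0: F=-32.7894 v=-13.6078

k=0: u−w=-28.2730, u+w=-31.5630; √(b/2)=1.1597, √(2b)=2.3195; F=1.1597×(-28.273)=-32.7894, v=-31.5630/2.3195=-13.6078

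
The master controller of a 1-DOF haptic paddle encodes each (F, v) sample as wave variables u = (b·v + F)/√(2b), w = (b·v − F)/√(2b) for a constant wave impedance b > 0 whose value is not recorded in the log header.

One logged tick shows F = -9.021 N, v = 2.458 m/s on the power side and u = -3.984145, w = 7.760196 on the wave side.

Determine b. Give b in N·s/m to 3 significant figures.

b = 1.18 N·s/m

u + w = 3.776051;  u + w = √(2b)·v, so √(2b) = 3.776051/2.458 = 1.536229.
b = (√(2b))²/2 = 2.360000/2 = 1.180000.
(Check via u − w = 2F/√(2b): u − w = -11.744341, 2F/√(2b) = -11.744342.)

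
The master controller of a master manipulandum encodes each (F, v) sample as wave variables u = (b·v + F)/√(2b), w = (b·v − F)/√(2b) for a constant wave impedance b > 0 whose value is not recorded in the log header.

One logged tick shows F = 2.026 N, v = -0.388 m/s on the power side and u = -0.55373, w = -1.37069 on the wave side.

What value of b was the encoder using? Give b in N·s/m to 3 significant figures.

b = 12.3 N·s/m

u + w = -1.92442;  u + w = √(2b)·v, so √(2b) = -1.92442/(-0.388) = 4.95985.
b = (√(2b))²/2 = 24.60007/2 = 12.30003.
(Check via u − w = 2F/√(2b): u − w = 0.81696, 2F/√(2b) = 0.81696.)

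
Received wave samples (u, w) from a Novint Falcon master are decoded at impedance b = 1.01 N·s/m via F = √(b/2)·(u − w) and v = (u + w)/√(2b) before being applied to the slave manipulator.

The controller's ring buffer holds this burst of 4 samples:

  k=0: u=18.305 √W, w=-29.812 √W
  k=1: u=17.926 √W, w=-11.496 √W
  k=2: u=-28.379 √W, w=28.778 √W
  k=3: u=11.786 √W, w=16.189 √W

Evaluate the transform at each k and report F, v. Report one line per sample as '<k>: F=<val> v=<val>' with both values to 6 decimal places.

k=0: u−w=48.117000, u+w=-11.507000; √(b/2)=0.710634, √(2b)=1.421267; F=0.710634×48.117=34.193553, v=-11.507000/1.421267=-8.096297
k=1: u−w=29.422000, u+w=6.430000; √(b/2)=0.710634, √(2b)=1.421267; F=0.710634×29.422=20.908259, v=6.430000/1.421267=4.524132
k=2: u−w=-57.157000, u+w=0.399000; √(b/2)=0.710634, √(2b)=1.421267; F=0.710634×(-57.157)=-40.617680, v=0.399000/1.421267=0.280735
k=3: u−w=-4.403000, u+w=27.975000; √(b/2)=0.710634, √(2b)=1.421267; F=0.710634×(-4.403)=-3.128919, v=27.975000/1.421267=19.683141

0: F=34.193553 v=-8.096297
1: F=20.908259 v=4.524132
2: F=-40.617680 v=0.280735
3: F=-3.128919 v=19.683141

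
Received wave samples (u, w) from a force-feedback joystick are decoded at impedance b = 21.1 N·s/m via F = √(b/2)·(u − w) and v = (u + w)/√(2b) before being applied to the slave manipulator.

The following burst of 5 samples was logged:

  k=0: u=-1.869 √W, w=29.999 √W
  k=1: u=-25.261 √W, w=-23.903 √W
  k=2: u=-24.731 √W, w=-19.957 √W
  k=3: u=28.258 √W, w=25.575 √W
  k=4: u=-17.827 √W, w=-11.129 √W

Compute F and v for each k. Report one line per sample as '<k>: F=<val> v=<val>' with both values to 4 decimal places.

k=0: u−w=-31.8680, u+w=28.1300; √(b/2)=3.2481, √(2b)=6.4962; F=3.2481×(-31.868)=-103.5097, v=28.1300/6.4962=4.3303
k=1: u−w=-1.3580, u+w=-49.1640; √(b/2)=3.2481, √(2b)=6.4962; F=3.2481×(-1.358)=-4.4109, v=-49.1640/6.4962=-7.5682
k=2: u−w=-4.7740, u+w=-44.6880; √(b/2)=3.2481, √(2b)=6.4962; F=3.2481×(-4.774)=-15.5063, v=-44.6880/6.4962=-6.8791
k=3: u−w=2.6830, u+w=53.8330; √(b/2)=3.2481, √(2b)=6.4962; F=3.2481×2.683=8.7146, v=53.8330/6.4962=8.2869
k=4: u−w=-6.6980, u+w=-28.9560; √(b/2)=3.2481, √(2b)=6.4962; F=3.2481×(-6.698)=-21.7556, v=-28.9560/6.4962=-4.4574

0: F=-103.5097 v=4.3303
1: F=-4.4109 v=-7.5682
2: F=-15.5063 v=-6.8791
3: F=8.7146 v=8.2869
4: F=-21.7556 v=-4.4574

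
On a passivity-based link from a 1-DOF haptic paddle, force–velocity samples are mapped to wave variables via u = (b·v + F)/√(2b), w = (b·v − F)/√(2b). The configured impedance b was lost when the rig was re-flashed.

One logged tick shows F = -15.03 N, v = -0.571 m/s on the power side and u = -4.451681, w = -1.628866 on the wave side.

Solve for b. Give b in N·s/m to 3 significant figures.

u + w = -6.080547;  u + w = √(2b)·v, so √(2b) = -6.080547/(-0.571) = 10.648944.
b = (√(2b))²/2 = 113.400007/2 = 56.700004.
(Check via u − w = 2F/√(2b): u − w = -2.822815, 2F/√(2b) = -2.822815.)

b = 56.7 N·s/m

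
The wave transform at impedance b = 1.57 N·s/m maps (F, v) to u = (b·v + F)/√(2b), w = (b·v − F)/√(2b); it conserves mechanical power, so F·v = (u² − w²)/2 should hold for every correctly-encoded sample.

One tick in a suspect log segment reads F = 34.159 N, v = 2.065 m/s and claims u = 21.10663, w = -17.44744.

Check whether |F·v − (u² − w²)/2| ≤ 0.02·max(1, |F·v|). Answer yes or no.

F·v = 34.159×2.065 = 70.53833 W.
(u² − w²)/2 = (445.48983 − 304.41316)/2 = 70.53833 W.
|Δ| = 0.00000;  2% of max(1, |F·v|) = 1.41077.

yes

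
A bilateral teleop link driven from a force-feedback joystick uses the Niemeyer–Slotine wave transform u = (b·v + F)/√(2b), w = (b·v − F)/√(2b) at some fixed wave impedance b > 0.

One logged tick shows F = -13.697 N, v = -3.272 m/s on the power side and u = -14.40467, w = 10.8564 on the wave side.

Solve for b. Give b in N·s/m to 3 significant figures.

b = 0.588 N·s/m

u + w = -3.54827;  u + w = √(2b)·v, so √(2b) = -3.54827/(-3.272) = 1.08443.
b = (√(2b))²/2 = 1.17600/2 = 0.58800.
(Check via u − w = 2F/√(2b): u − w = -25.26107, 2F/√(2b) = -25.26109.)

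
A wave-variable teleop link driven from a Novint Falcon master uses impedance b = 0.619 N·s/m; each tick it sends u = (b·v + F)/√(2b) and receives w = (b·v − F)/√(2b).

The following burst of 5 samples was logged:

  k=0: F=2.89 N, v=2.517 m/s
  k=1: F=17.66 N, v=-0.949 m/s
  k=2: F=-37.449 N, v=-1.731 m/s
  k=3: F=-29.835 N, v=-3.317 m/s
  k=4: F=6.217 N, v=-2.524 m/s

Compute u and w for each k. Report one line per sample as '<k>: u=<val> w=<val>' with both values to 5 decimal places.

0: u=3.99767 w=-1.19712
1: u=15.34400 w=-16.39991
2: u=-34.62035 w=32.69435
3: u=-28.65959 w=24.96892
4: u=4.18337 w=-6.99171

k=0: b·v=0.619×2.517=1.55802; √(2b)=1.11265; u=(1.55802+2.89)/1.11265=3.99767, w=(1.55802−2.89)/1.11265=-1.19712
k=1: b·v=0.619×(-0.949)=-0.58743; √(2b)=1.11265; u=(-0.58743+17.66)/1.11265=15.34400, w=(-0.58743−17.66)/1.11265=-16.39991
k=2: b·v=0.619×(-1.731)=-1.07149; √(2b)=1.11265; u=(-1.07149+(-37.449))/1.11265=-34.62035, w=(-1.07149−(-37.449))/1.11265=32.69435
k=3: b·v=0.619×(-3.317)=-2.05322; √(2b)=1.11265; u=(-2.05322+(-29.835))/1.11265=-28.65959, w=(-2.05322−(-29.835))/1.11265=24.96892
k=4: b·v=0.619×(-2.524)=-1.56236; √(2b)=1.11265; u=(-1.56236+6.217)/1.11265=4.18337, w=(-1.56236−6.217)/1.11265=-6.99171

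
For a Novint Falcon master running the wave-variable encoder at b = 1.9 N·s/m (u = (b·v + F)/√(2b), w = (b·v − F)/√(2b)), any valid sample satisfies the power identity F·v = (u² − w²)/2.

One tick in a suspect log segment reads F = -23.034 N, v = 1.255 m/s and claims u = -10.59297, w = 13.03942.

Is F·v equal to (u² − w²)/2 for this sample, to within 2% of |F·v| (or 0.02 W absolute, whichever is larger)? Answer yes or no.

F·v = (-23.034)×1.255 = -28.9077 W.
(u² − w²)/2 = (112.2110 − 170.0265)/2 = -28.9077 W.
|Δ| = 0.0001;  2% of max(1, |F·v|) = 0.5782.

yes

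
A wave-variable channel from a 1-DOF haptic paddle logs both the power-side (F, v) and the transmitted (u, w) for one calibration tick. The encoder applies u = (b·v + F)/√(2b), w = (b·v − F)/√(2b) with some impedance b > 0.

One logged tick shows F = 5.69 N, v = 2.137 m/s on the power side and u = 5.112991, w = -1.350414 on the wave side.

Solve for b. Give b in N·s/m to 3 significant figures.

b = 1.55 N·s/m

u + w = 3.762577;  u + w = √(2b)·v, so √(2b) = 3.762577/2.137 = 1.760682.
b = (√(2b))²/2 = 3.100000/2 = 1.550000.
(Check via u − w = 2F/√(2b): u − w = 6.463405, 2F/√(2b) = 6.463405.)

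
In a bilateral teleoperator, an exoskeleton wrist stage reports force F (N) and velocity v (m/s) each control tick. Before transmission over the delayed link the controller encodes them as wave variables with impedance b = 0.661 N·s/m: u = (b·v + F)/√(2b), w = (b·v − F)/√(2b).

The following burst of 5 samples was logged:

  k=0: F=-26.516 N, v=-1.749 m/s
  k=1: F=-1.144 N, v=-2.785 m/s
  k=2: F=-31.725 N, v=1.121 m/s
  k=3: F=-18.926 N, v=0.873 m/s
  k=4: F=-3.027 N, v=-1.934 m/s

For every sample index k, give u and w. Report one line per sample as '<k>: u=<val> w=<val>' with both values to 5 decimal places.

k=0: b·v=0.661×(-1.749)=-1.15609; √(2b)=1.14978; u=(-1.15609+(-26.516))/1.14978=-24.06724, w=(-1.15609−(-26.516))/1.14978=22.05627
k=1: b·v=0.661×(-2.785)=-1.84089; √(2b)=1.14978; u=(-1.84089+(-1.144))/1.14978=-2.59604, w=(-1.84089−(-1.144))/1.14978=-0.60610
k=2: b·v=0.661×1.121=0.74098; √(2b)=1.14978; u=(0.74098+(-31.725))/1.14978=-26.94772, w=(0.74098−(-31.725))/1.14978=28.23663
k=3: b·v=0.661×0.873=0.57705; √(2b)=1.14978; u=(0.57705+(-18.926))/1.14978=-15.95862, w=(0.57705−(-18.926))/1.14978=16.96238
k=4: b·v=0.661×(-1.934)=-1.27837; √(2b)=1.14978; u=(-1.27837+(-3.027))/1.14978=-3.74451, w=(-1.27837−(-3.027))/1.14978=1.52083

0: u=-24.06724 w=22.05627
1: u=-2.59604 w=-0.60610
2: u=-26.94772 w=28.23663
3: u=-15.95862 w=16.96238
4: u=-3.74451 w=1.52083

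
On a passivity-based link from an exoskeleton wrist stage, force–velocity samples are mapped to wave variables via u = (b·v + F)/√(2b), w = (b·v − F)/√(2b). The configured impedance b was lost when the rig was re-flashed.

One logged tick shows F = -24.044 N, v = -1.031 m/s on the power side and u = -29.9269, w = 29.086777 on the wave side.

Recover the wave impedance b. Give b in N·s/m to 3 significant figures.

u + w = -0.840123;  u + w = √(2b)·v, so √(2b) = -0.840123/(-1.031) = 0.814862.
b = (√(2b))²/2 = 0.664001/2 = 0.332000.
(Check via u − w = 2F/√(2b): u − w = -59.013677, 2F/√(2b) = -59.013654.)

b = 0.332 N·s/m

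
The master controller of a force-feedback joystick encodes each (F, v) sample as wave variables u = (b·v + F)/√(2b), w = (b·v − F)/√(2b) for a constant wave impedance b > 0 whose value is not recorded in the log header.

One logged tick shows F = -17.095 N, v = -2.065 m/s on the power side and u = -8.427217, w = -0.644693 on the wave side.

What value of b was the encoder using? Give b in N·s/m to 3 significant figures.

u + w = -9.071910;  u + w = √(2b)·v, so √(2b) = -9.071910/(-2.065) = 4.393177.
b = (√(2b))²/2 = 19.300002/2 = 9.650001.
(Check via u − w = 2F/√(2b): u − w = -7.782524, 2F/√(2b) = -7.782523.)

b = 9.65 N·s/m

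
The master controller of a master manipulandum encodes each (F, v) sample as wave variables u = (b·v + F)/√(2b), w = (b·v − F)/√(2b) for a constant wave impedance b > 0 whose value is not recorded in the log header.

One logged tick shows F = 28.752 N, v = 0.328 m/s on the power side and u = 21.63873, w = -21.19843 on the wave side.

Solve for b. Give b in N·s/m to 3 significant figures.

u + w = 0.4403;  u + w = √(2b)·v, so √(2b) = 0.4403/0.328 = 1.3424.
b = (√(2b))²/2 = 1.8020/2 = 0.9010.
(Check via u − w = 2F/√(2b): u − w = 42.8372, 2F/√(2b) = 42.8374.)

b = 0.901 N·s/m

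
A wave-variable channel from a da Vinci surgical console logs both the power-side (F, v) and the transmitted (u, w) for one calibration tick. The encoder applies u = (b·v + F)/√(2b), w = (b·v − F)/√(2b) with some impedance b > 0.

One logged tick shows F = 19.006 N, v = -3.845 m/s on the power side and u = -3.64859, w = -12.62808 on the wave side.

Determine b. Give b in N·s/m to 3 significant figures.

u + w = -16.2767;  u + w = √(2b)·v, so √(2b) = -16.2767/(-3.845) = 4.2332.
b = (√(2b))²/2 = 17.9200/2 = 8.9600.
(Check via u − w = 2F/√(2b): u − w = 8.9795, 2F/√(2b) = 8.9795.)

b = 8.96 N·s/m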